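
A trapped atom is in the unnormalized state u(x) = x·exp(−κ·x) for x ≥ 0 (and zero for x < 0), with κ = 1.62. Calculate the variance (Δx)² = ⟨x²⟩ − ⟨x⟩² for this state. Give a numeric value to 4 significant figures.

0.2858

Compute ⟨x⟩ and ⟨x²⟩ separately, then (Δx)² = ⟨x²⟩ − ⟨x⟩².
Every integrand reduces to terms xʲ·e^(−2κx) on [0, ∞); use ∫₀^∞ xʲ·e^(−2κx) dx = j!/(2κ)^(j+1).
Normalization: ∫|u|² dx = 0.058802.
⟨x⟩ = 0.92593 and ⟨x²⟩ = 1.1431.
(Δx)² = 1.1431 − (0.92593)² = 0.28578.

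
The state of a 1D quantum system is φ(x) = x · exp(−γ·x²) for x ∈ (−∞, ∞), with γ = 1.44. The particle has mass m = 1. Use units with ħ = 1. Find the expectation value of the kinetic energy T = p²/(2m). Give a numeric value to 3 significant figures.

2.16

T = −(ħ²/2m) d²/dx², so ⟨T⟩ = −(ħ²/2m) ∫ φ*·φ'' dx / ∫|φ|² dx; with m = 1.
Expand each integrand as polynomial × e^(−2γx²) and use ∫x^(2j)·e^(−2γx²) dx = (2j−1)!!/(4γ)^j · √(π/(2γ)), odd powers → 0; here √(π/(2γ)) = 1.0444. Differentiate with the product rule, d/dx e^(−γx²) = −2γx·e^(−γx²).
State is unnormalized: ∫|φ|² dx = 0.18132, and ∫φ*·(−ħ²/2m · φ'') dx = 0.39166, so ⟨T⟩ = 0.39166 / 0.18132.
⟨T⟩ = 2.1600.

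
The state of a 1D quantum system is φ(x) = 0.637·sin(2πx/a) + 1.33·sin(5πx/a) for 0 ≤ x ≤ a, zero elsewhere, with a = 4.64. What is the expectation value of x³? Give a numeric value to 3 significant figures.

22.3

⟨x³⟩ = ∫ x³·|φ|² dx / ∫|φ|² dx (integrals over the domain).
On 0 ≤ x ≤ a (j ≠ l): ∫sin²(jπx/a) dx = a/2, ∫sin(jπx/a)·sin(lπx/a) dx = 0; diagonal moments ∫x·sin²(jπx/a) dx = a²/4, ∫x²·sin²(jπx/a) dx = a³·(1/6 − 1/(4j²π²)); cross terms ∫x·sin(jπx/a)·sin(lπx/a) dx = 0 for j + l even and −4jla²/(π²(j² − l²)²) for j + l odd, ∫x²·sin(jπx/a)·sin(lπx/a) dx = (−1)^(j+l)·4jla³/(π²(j² − l²)²); higher powers the same way via product-to-sum and parts.
State is unnormalized: ∫|φ|² dx = 5.0452, and ∫φ*·x³·φ dx = 112.72, so ⟨x³⟩ = 112.72 / 5.0452.
⟨x³⟩ = 22.342.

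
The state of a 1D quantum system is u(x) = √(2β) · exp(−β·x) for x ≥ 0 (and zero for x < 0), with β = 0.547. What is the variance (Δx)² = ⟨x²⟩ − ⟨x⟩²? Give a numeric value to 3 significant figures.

0.836

Compute ⟨x⟩ and ⟨x²⟩ separately, then (Δx)² = ⟨x²⟩ − ⟨x⟩².
Every integrand reduces to terms xʲ·e^(−2βx) on [0, ∞); use ∫₀^∞ xʲ·e^(−2βx) dx = j!/(2β)^(j+1).
⟨x⟩ = 0.91408 and ⟨x²⟩ = 1.6711.
(Δx)² = 1.6711 − (0.91408)² = 0.83554.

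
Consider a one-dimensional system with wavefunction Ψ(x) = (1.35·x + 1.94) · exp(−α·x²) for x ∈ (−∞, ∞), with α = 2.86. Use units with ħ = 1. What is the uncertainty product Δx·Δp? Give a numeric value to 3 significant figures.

Δx = √(⟨x²⟩−⟨x⟩²), Δp = √(⟨p²⟩−⟨p⟩²).
Expand each integrand as polynomial × e^(−2αx²) and use ∫x^(2j)·e^(−2αx²) dx = (2j−1)!!/(4α)^j · √(π/(2α)), odd powers → 0; here √(π/(2α)) = 0.74110. Differentiate with the product rule, d/dx e^(−αx²) = −2αx·e^(−αx²).
Normalization: ∫|Ψ|² dx = 2.9073.
⟨x⟩ = 0.11672, ⟨x²⟩ = 0.094512 ⇒ Δx = 0.28441.
⟨p⟩ = 0.0000, ⟨p²⟩ = 3.0923 ⇒ Δp = 1.7585.
Δx·Δp = 0.50013.

0.500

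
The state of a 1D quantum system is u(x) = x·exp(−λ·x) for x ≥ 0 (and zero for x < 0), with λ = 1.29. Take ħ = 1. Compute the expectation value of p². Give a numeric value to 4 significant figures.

1.664

p² u = −ħ² d²u/dx²; ⟨p²⟩ = −ħ² ∫ u*·u'' dx / ∫|u|² dx.
Differentiate x·exp(−λ·x) with the product rule; every integrand then reduces to terms xʲ·e^(−2λx) on [0, ∞), with ∫₀^∞ xʲ·e^(−2λx) dx = j!/(2λ)^(j+1).
State is unnormalized: ∫|u|² dx = 0.11646, and ∫u*·(−ħ² u'') dx = 0.19380, so ⟨p²⟩ = 0.19380 / 0.11646.
⟨p²⟩ = 1.6641.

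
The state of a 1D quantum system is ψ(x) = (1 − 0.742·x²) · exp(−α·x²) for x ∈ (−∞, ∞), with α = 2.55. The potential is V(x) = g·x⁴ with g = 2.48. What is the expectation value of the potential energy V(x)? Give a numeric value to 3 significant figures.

⟨V⟩ = ∫ V(x)·|ψ|² dx / ∫|ψ|² dx.
Expand each integrand as polynomial × e^(−2αx²) and use ∫x^(2j)·e^(−2αx²) dx = (2j−1)!!/(4α)^j · √(π/(2α)), odd powers → 0; here √(π/(2α)) = 0.78486.
State is unnormalized: ∫|ψ|² dx = 0.68313, and ∫ψ*·V(x)·ψ dx = 0.025692, so ⟨V⟩ = 0.025692 / 0.68313.
⟨V⟩ = 0.037610.

0.0376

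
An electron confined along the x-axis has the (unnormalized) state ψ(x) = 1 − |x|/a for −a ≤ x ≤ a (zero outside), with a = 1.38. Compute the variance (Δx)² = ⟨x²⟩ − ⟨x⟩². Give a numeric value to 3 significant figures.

Compute ⟨x⟩ and ⟨x²⟩ separately, then (Δx)² = ⟨x²⟩ − ⟨x⟩².
ψ is even, so ∫ over [−a, a] = 2∫₀ᵃ with ψ = 1 − x/a there: ∫₀ᵃ (1 − x/a)² dx = a/3, ∫₀ᵃ x²(1 − x/a)² dx = a³/30, ∫₀ᵃ x⁴(1 − x/a)² dx = a⁵/105.
Normalization: ∫|ψ|² dx = 0.92000.
⟨x⟩ = 0.0000 and ⟨x²⟩ = 0.19044.
(Δx)² = 0.19044 − (0.0000)² = 0.19044.

0.190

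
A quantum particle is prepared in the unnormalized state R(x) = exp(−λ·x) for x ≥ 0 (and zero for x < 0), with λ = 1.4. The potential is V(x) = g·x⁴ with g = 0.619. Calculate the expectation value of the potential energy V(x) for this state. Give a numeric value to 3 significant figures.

0.242

⟨V⟩ = ∫ V(x)·|R|² dx / ∫|R|² dx.
Every integrand reduces to terms xʲ·e^(−2λx) on [0, ∞); use ∫₀^∞ xʲ·e^(−2λx) dx = j!/(2λ)^(j+1).
State is unnormalized: ∫|R|² dx = 0.35714, and ∫R*·V(x)·R dx = 0.086320, so ⟨V⟩ = 0.086320 / 0.35714.
⟨V⟩ = 0.24170.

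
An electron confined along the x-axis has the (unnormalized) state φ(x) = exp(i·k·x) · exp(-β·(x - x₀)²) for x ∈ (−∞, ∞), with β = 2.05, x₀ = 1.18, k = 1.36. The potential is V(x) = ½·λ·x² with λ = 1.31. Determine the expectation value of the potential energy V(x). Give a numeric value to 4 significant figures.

⟨V⟩ = ∫ V(x)·|φ|² dx / ∫|φ|² dx.
Gaussian moments (u = x − x₀): ∫u^(2j)·e^(−2βu²) du = (2j−1)!!/(4β)^j · √(π/(2β)), odd powers integrate to 0; here √(π/(2β)) = 0.87535.
State is unnormalized: ∫|φ|² dx = 0.87535, and ∫φ*·V(x)·φ dx = 0.86826, so ⟨V⟩ = 0.86826 / 0.87535.
⟨V⟩ = 0.99190.

0.9919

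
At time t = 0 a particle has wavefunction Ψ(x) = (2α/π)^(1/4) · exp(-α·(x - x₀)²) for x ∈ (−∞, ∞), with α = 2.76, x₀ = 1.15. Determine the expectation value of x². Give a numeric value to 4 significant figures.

1.413

⟨x²⟩ = ∫ x²·|Ψ|² dx (integrals over the domain).
Gaussian moments (u = x − x₀): ∫u^(2j)·e^(−2αu²) du = (2j−1)!!/(4α)^j · √(π/(2α)), odd powers integrate to 0; here √(π/(2α)) = 0.75441.
⟨x²⟩ = 1.4131.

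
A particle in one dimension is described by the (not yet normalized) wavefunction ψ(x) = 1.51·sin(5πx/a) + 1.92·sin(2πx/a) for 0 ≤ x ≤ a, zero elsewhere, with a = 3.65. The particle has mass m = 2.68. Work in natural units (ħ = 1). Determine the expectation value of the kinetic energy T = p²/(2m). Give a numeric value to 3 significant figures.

1.66

T = −(ħ²/2m) d²/dx², so ⟨T⟩ = −(ħ²/2m) ∫ ψ*·ψ'' dx / ∫|ψ|² dx; with m = 2.68.
d²/dx² sin(jπx/a) = −(jπ/a)²·sin(jπx/a); on 0 ≤ x ≤ a, ∫sin²(jπx/a) dx = a/2 and ∫sin(jπx/a)·sin(lπx/a) dx = 0 for j ≠ l, so only diagonal terms survive in ∫|ψ|² and ∫ψ·ψ″; ∫ψ·ψ′ dx = [ψ²/2] between the walls = 0.
State is unnormalized: ∫|ψ|² dx = 10.889, and ∫ψ*·(−ħ²/2m · ψ'') dx = 18.098, so ⟨T⟩ = 18.098 / 10.889.
⟨T⟩ = 1.6620.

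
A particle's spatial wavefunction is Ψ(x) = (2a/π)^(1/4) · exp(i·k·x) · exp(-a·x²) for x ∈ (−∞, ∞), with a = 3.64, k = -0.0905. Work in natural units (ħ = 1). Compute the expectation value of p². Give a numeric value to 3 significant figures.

3.65

p² Ψ = −ħ² d²Ψ/dx²; ⟨p²⟩ = −ħ² ∫ Ψ*·Ψ'' dx.
Gaussian moments: ∫x^(2j)·e^(−2ax²) dx = (2j−1)!!/(4a)^j · √(π/(2a)), odd powers integrate to 0; here √(π/(2a)) = 0.65692. Derivatives: Ψ′ = (ik − 2ax)·Ψ, Ψ″ = ((ik − 2ax)² − 2a)·Ψ; the odd-in-x pieces drop out.
⟨p²⟩ = 3.6482.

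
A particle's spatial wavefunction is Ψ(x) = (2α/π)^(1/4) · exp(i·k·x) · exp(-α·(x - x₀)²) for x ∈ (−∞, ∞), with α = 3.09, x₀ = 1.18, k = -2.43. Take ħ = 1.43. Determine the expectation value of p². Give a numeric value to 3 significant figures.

p² Ψ = −ħ² d²Ψ/dx²; ⟨p²⟩ = −ħ² ∫ Ψ*·Ψ'' dx.
Gaussian moments (u = x − x₀): ∫u^(2j)·e^(−2αu²) du = (2j−1)!!/(4α)^j · √(π/(2α)), odd powers integrate to 0; here √(π/(2α)) = 0.71299. Derivatives: Ψ′ = (ik − 2αu)·Ψ, Ψ″ = ((ik − 2αu)² − 2α)·Ψ; the odd-in-u pieces drop out.
⟨p²⟩ = 18.394.

18.4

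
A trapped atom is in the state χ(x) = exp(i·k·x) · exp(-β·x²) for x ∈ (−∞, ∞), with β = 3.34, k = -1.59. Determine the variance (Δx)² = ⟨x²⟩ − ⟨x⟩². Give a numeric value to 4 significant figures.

Compute ⟨x⟩ and ⟨x²⟩ separately, then (Δx)² = ⟨x²⟩ − ⟨x⟩².
Gaussian moments: ∫x^(2j)·e^(−2βx²) dx = (2j−1)!!/(4β)^j · √(π/(2β)), odd powers integrate to 0; here √(π/(2β)) = 0.68578.
Normalization: ∫|χ|² dx = 0.68578.
⟨x⟩ = 0.0000 and ⟨x²⟩ = 0.074850.
(Δx)² = 0.074850 − (0.0000)² = 0.074850.

0.07485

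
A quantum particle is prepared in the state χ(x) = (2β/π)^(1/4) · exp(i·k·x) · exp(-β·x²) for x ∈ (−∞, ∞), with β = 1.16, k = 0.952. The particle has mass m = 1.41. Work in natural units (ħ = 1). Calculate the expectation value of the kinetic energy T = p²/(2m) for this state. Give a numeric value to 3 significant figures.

0.733

T = −(ħ²/2m) d²/dx², so ⟨T⟩ = −(ħ²/2m) ∫ χ*·χ'' dx; with m = 1.41.
Gaussian moments: ∫x^(2j)·e^(−2βx²) dx = (2j−1)!!/(4β)^j · √(π/(2β)), odd powers integrate to 0; here √(π/(2β)) = 1.1637. Derivatives: χ′ = (ik − 2βx)·χ, χ″ = ((ik − 2βx)² − 2β)·χ; the odd-in-x pieces drop out.
⟨T⟩ = 0.73273.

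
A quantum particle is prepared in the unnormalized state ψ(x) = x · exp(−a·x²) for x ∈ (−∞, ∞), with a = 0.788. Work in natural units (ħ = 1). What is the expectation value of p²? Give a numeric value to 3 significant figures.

2.36

p² ψ = −ħ² d²ψ/dx²; ⟨p²⟩ = −ħ² ∫ ψ*·ψ'' dx / ∫|ψ|² dx.
Expand each integrand as polynomial × e^(−2ax²) and use ∫x^(2j)·e^(−2ax²) dx = (2j−1)!!/(4a)^j · √(π/(2a)), odd powers → 0; here √(π/(2a)) = 1.4119. Differentiate with the product rule, d/dx e^(−ax²) = −2ax·e^(−ax²).
State is unnormalized: ∫|ψ|² dx = 0.44793, and ∫ψ*·(−ħ² ψ'') dx = 1.0589, so ⟨p²⟩ = 1.0589 / 0.44793.
⟨p²⟩ = 2.3640.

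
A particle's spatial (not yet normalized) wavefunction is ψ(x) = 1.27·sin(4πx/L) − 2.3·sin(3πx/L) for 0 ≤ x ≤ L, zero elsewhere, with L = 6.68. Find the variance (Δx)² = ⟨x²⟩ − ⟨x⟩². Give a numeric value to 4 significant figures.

Compute ⟨x⟩ and ⟨x²⟩ separately, then (Δx)² = ⟨x²⟩ − ⟨x⟩².
On 0 ≤ x ≤ L (j ≠ l): ∫sin²(jπx/L) dx = L/2, ∫sin(jπx/L)·sin(lπx/L) dx = 0; diagonal moments ∫x·sin²(jπx/L) dx = L²/4, ∫x²·sin²(jπx/L) dx = L³·(1/6 − 1/(4j²π²)); cross terms ∫x·sin(jπx/L)·sin(lπx/L) dx = 0 for j + l even and −4jlL²/(π²(j² − l²)²) for j + l odd, ∫x²·sin(jπx/L)·sin(lπx/L) dx = (−1)^(j+l)·4jlL³/(π²(j² − l²)²); higher powers the same way via product-to-sum and parts.
Normalization: ∫|ψ|² dx = 23.056.
⟨x⟩ = 4.4622 and ⟨x²⟩ = 22.145.
(Δx)² = 22.145 − (4.4622)² = 2.2336.

2.234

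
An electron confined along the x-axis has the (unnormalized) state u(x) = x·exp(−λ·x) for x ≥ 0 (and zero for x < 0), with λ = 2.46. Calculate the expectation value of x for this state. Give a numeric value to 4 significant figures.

0.6098

⟨x⟩ = ∫ x·|u|² dx / ∫|u|² dx (integrals over the domain).
Every integrand reduces to terms xʲ·e^(−2λx) on [0, ∞); use ∫₀^∞ xʲ·e^(−2λx) dx = j!/(2λ)^(j+1).
State is unnormalized: ∫|u|² dx = 0.016793, and ∫u*·x·u dx = 0.010240, so ⟨x⟩ = 0.010240 / 0.016793.
⟨x⟩ = 0.60976.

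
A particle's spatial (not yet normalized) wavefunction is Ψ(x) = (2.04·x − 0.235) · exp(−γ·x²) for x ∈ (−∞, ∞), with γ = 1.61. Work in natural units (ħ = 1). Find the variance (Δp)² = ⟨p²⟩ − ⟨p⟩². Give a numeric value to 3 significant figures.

4.58

Compute ⟨p⟩ and ⟨p²⟩ separately; (Δp)² = ⟨p²⟩ − ⟨p⟩².
Expand each integrand as polynomial × e^(−2γx²) and use ∫x^(2j)·e^(−2γx²) dx = (2j−1)!!/(4γ)^j · √(π/(2γ)), odd powers → 0; here √(π/(2γ)) = 0.98775. Differentiate with the product rule, d/dx e^(−γx²) = −2γx·e^(−γx²).
Normalization: ∫|Ψ|² dx = 0.69284.
⟨p⟩ = 0.0000 and ⟨p²⟩ = 4.5765.
(Δp)² = 4.5765 − (0.0000)² = 4.5765.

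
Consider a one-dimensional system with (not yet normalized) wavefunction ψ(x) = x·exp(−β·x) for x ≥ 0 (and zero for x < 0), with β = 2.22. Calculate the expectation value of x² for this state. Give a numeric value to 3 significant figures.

⟨x²⟩ = ∫ x²·|ψ|² dx / ∫|ψ|² dx (integrals over the domain).
Every integrand reduces to terms xʲ·e^(−2βx) on [0, ∞); use ∫₀^∞ xʲ·e^(−2βx) dx = j!/(2β)^(j+1).
State is unnormalized: ∫|ψ|² dx = 0.022850, and ∫ψ*·x²·ψ dx = 0.013909, so ⟨x²⟩ = 0.013909 / 0.022850.
⟨x²⟩ = 0.60872.

0.609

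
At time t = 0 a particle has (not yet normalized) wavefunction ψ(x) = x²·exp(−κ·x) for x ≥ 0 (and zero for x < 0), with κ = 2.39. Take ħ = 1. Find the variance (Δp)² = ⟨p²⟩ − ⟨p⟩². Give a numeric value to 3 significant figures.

Compute ⟨p⟩ and ⟨p²⟩ separately; (Δp)² = ⟨p²⟩ − ⟨p⟩².
Differentiate x²·exp(−κ·x) with the product rule; every integrand then reduces to terms xʲ·e^(−2κx) on [0, ∞), with ∫₀^∞ xʲ·e^(−2κx) dx = j!/(2κ)^(j+1).
Normalization: ∫|ψ|² dx = 0.0096177.
⟨p⟩ = 0.0000 and ⟨p²⟩ = 1.9040.
(Δp)² = 1.9040 − (0.0000)² = 1.9040.

1.90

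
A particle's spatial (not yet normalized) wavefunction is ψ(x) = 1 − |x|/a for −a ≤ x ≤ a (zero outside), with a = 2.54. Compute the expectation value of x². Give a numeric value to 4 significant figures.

0.6452

⟨x²⟩ = ∫ x²·|ψ|² dx / ∫|ψ|² dx (integrals over the domain).
ψ is even, so ∫ over [−a, a] = 2∫₀ᵃ with ψ = 1 − x/a there: ∫₀ᵃ (1 − x/a)² dx = a/3, ∫₀ᵃ x²(1 − x/a)² dx = a³/30, ∫₀ᵃ x⁴(1 − x/a)² dx = a⁵/105.
State is unnormalized: ∫|ψ|² dx = 1.6933, and ∫ψ*·x²·ψ dx = 1.0925, so ⟨x²⟩ = 1.0925 / 1.6933.
⟨x²⟩ = 0.64516.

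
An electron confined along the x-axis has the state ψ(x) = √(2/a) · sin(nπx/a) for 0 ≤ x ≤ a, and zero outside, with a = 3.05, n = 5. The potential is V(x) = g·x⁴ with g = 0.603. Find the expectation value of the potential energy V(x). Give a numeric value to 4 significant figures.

⟨V⟩ = ∫ V(x)·|ψ|² dx.
With sin²θ = (1 − cos2θ)/2 on 0 ≤ x ≤ a: ∫sin²(nπx/a) dx = a/2, ∫x·sin²(nπx/a) dx = a²/4, ∫x²·sin²(nπx/a) dx = a³·(1/6 − 1/(4n²π²)); higher powers xᵏ the same way, integrating xᵏ·cos(2nπx/a) by parts.
⟨V⟩ = 10.226.

10.23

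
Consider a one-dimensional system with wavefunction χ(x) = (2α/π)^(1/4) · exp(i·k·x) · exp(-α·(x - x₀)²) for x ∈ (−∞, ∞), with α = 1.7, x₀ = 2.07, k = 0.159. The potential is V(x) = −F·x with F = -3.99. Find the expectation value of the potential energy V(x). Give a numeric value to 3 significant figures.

8.26

⟨V⟩ = ∫ V(x)·|χ|² dx.
Gaussian moments (u = x − x₀): ∫u^(2j)·e^(−2αu²) du = (2j−1)!!/(4α)^j · √(π/(2α)), odd powers integrate to 0; here √(π/(2α)) = 0.96125.
⟨V⟩ = 8.2593.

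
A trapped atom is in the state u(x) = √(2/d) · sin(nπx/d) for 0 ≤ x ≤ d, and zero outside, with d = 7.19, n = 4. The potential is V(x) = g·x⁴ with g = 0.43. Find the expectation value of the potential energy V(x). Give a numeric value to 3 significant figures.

223.

⟨V⟩ = ∫ V(x)·|u|² dx.
With sin²θ = (1 − cos2θ)/2 on 0 ≤ x ≤ d: ∫sin²(nπx/d) dx = d/2, ∫x·sin²(nπx/d) dx = d²/4, ∫x²·sin²(nπx/d) dx = d³·(1/6 − 1/(4n²π²)); higher powers xᵏ the same way, integrating xᵏ·cos(2nπx/d) by parts.
⟨V⟩ = 222.63.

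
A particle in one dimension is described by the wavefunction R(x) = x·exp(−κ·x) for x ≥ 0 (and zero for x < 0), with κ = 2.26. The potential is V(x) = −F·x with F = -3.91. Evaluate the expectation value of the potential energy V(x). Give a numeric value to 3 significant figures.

2.60

⟨V⟩ = ∫ V(x)·|R|² dx / ∫|R|² dx.
Every integrand reduces to terms xʲ·e^(−2κx) on [0, ∞); use ∫₀^∞ xʲ·e^(−2κx) dx = j!/(2κ)^(j+1).
State is unnormalized: ∫|R|² dx = 0.021658, and ∫R*·V(x)·R dx = 0.056205, so ⟨V⟩ = 0.056205 / 0.021658.
⟨V⟩ = 2.5951.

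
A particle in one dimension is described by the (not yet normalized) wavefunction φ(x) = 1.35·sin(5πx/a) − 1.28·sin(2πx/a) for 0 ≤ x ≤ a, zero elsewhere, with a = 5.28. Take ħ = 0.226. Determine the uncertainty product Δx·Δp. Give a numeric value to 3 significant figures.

Δx = √(⟨x²⟩−⟨x⟩²), Δp = √(⟨p²⟩−⟨p⟩²).
On 0 ≤ x ≤ a (j ≠ l): ∫sin²(jπx/a) dx = a/2, ∫sin(jπx/a)·sin(lπx/a) dx = 0; diagonal moments ∫x·sin²(jπx/a) dx = a²/4, ∫x²·sin²(jπx/a) dx = a³·(1/6 − 1/(4j²π²)); cross terms ∫x·sin(jπx/a)·sin(lπx/a) dx = 0 for j + l even and −4jla²/(π²(j² − l²)²) for j + l odd, ∫x²·sin(jπx/a)·sin(lπx/a) dx = (−1)^(j+l)·4jla³/(π²(j² − l²)²); higher powers the same way via product-to-sum and parts. d²/dx² sin(jπx/a) = −(jπ/a)²·sin(jπx/a); on 0 ≤ x ≤ a, ∫sin²(jπx/a) dx = a/2 and ∫sin(jπx/a)·sin(lπx/a) dx = 0 for j ≠ l, so only diagonal terms survive in ∫|φ|² and ∫φ·φ″; ∫φ·φ′ dx = [φ²/2] between the walls = 0.
Normalization: ∫|φ|² dx = 9.1368.
⟨x⟩ = 2.7369, ⟨x²⟩ = 9.6076 ⇒ Δx = 1.4550.
⟨p⟩ = 0.0000, ⟨p²⟩ = 0.27229 ⇒ Δp = 0.52181.
Δx·Δp = 0.75922.

0.759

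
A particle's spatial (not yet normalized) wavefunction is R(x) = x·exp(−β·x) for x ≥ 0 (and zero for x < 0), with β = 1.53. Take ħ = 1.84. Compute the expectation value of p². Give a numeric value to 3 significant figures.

7.93

p² R = −ħ² d²R/dx²; ⟨p²⟩ = −ħ² ∫ R*·R'' dx / ∫|R|² dx.
Differentiate x·exp(−β·x) with the product rule; every integrand then reduces to terms xʲ·e^(−2βx) on [0, ∞), with ∫₀^∞ xʲ·e^(−2βx) dx = j!/(2β)^(j+1).
State is unnormalized: ∫|R|² dx = 0.069802, and ∫R*·(−ħ² R'') dx = 0.55320, so ⟨p²⟩ = 0.55320 / 0.069802.
⟨p²⟩ = 7.9254.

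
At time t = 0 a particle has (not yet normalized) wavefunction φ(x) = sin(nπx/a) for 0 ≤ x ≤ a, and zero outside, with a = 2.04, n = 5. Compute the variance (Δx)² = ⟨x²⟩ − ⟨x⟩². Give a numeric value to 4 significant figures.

0.3384

Compute ⟨x⟩ and ⟨x²⟩ separately, then (Δx)² = ⟨x²⟩ − ⟨x⟩².
With sin²θ = (1 − cos2θ)/2 on 0 ≤ x ≤ a: ∫sin²(nπx/a) dx = a/2, ∫x·sin²(nπx/a) dx = a²/4, ∫x²·sin²(nπx/a) dx = a³·(1/6 − 1/(4n²π²)); higher powers xᵏ the same way, integrating xᵏ·cos(2nπx/a) by parts.
Normalization: ∫|φ|² dx = 1.0200.
⟨x⟩ = 1.0200 and ⟨x²⟩ = 1.3788.
(Δx)² = 1.3788 − (1.0200)² = 0.33837.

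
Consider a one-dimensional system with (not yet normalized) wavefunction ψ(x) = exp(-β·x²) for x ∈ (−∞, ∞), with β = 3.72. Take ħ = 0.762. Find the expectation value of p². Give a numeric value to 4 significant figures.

2.160

p² ψ = −ħ² d²ψ/dx²; ⟨p²⟩ = −ħ² ∫ ψ*·ψ'' dx / ∫|ψ|² dx.
Gaussian moments: ∫x^(2j)·e^(−2βx²) dx = (2j−1)!!/(4β)^j · √(π/(2β)), odd powers integrate to 0; here √(π/(2β)) = 0.64981. Derivatives: d/dx e^(−βx²) = −2βx·e^(−βx²), d²/dx² e^(−βx²) = (4β²x² − 2β)·e^(−βx²).
State is unnormalized: ∫|ψ|² dx = 0.64981, and ∫ψ*·(−ħ² ψ'') dx = 1.4036, so ⟨p²⟩ = 1.4036 / 0.64981.
⟨p²⟩ = 2.1600.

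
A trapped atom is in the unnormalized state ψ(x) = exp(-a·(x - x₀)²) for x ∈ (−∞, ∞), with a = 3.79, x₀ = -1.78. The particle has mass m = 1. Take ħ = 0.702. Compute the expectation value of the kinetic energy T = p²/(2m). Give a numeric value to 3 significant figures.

T = −(ħ²/2m) d²/dx², so ⟨T⟩ = −(ħ²/2m) ∫ ψ*·ψ'' dx / ∫|ψ|² dx; with m = 1.
Gaussian moments (u = x − x₀): ∫u^(2j)·e^(−2au²) du = (2j−1)!!/(4a)^j · √(π/(2a)), odd powers integrate to 0; here √(π/(2a)) = 0.64378. Derivatives: d/dx e^(−au²) = −2au·e^(−au²), d²/dx² e^(−au²) = (4a²u² − 2a)·e^(−au²).
State is unnormalized: ∫|ψ|² dx = 0.64378, and ∫ψ*·(−ħ²/2m · ψ'') dx = 0.60121, so ⟨T⟩ = 0.60121 / 0.64378.
⟨T⟩ = 0.93386.

0.934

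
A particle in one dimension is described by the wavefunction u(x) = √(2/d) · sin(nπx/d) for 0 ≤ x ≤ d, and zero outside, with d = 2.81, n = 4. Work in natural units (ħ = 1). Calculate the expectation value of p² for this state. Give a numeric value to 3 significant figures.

20.0

p² u = −ħ² d²u/dx²; ⟨p²⟩ = −ħ² ∫ u*·u'' dx.
d/dx sin(nπx/d) = (nπ/d)·cos(nπx/d) and d²/dx² sin(nπx/d) = −(nπ/d)²·sin(nπx/d); on 0 ≤ x ≤ d, ∫sin²(nπx/d) dx = d/2 and ∫sin(nπx/d)·cos(nπx/d) dx = 0.
⟨p²⟩ = 19.999.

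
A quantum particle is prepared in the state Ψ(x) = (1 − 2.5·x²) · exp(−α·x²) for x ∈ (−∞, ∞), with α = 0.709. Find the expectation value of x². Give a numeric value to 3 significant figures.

⟨x²⟩ = ∫ x²·|Ψ|² dx / ∫|Ψ|² dx (integrals over the domain).
Expand each integrand as polynomial × e^(−2αx²) and use ∫x^(2j)·e^(−2αx²) dx = (2j−1)!!/(4α)^j · √(π/(2α)), odd powers → 0; here √(π/(2α)) = 1.4885.
State is unnormalized: ∫|Ψ|² dx = 2.3342, and ∫Ψ*·x²·Ψ dx = 3.8666, so ⟨x²⟩ = 3.8666 / 2.3342.
⟨x²⟩ = 1.6565.

1.66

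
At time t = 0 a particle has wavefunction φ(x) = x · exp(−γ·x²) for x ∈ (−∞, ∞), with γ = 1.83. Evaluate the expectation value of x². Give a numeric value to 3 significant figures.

⟨x²⟩ = ∫ x²·|φ|² dx / ∫|φ|² dx (integrals over the domain).
Expand each integrand as polynomial × e^(−2γx²) and use ∫x^(2j)·e^(−2γx²) dx = (2j−1)!!/(4γ)^j · √(π/(2γ)), odd powers → 0; here √(π/(2γ)) = 0.92648.
State is unnormalized: ∫|φ|² dx = 0.12657, and ∫φ*·x²·φ dx = 0.051872, so ⟨x²⟩ = 0.051872 / 0.12657.
⟨x²⟩ = 0.40984.

0.410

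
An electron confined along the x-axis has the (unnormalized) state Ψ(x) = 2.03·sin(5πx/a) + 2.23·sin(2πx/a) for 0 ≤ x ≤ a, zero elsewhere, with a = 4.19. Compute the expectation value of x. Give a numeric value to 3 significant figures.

2.02

⟨x⟩ = ∫ x·|Ψ|² dx / ∫|Ψ|² dx (integrals over the domain).
On 0 ≤ x ≤ a (j ≠ l): ∫sin²(jπx/a) dx = a/2, ∫sin(jπx/a)·sin(lπx/a) dx = 0; diagonal moments ∫x·sin²(jπx/a) dx = a²/4, ∫x²·sin²(jπx/a) dx = a³·(1/6 − 1/(4j²π²)); cross terms ∫x·sin(jπx/a)·sin(lπx/a) dx = 0 for j + l even and −4jla²/(π²(j² − l²)²) for j + l odd, ∫x²·sin(jπx/a)·sin(lπx/a) dx = (−1)^(j+l)·4jla³/(π²(j² − l²)²); higher powers the same way via product-to-sum and parts.
State is unnormalized: ∫|Ψ|² dx = 19.052, and ∫Ψ*·x·Ψ dx = 38.452, so ⟨x⟩ = 38.452 / 19.052.
⟨x⟩ = 2.0183.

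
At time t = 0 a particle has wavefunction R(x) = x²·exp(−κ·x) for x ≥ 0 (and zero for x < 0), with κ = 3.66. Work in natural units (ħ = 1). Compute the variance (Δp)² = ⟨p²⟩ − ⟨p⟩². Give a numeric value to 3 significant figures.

Compute ⟨p⟩ and ⟨p²⟩ separately; (Δp)² = ⟨p²⟩ − ⟨p⟩².
Differentiate x²·exp(−κ·x) with the product rule; every integrand then reduces to terms xʲ·e^(−2κx) on [0, ∞), with ∫₀^∞ xʲ·e^(−2κx) dx = j!/(2κ)^(j+1).
Normalization: ∫|R|² dx = 0.0011420.
⟨p⟩ = 0.0000 and ⟨p²⟩ = 4.4652.
(Δp)² = 4.4652 − (0.0000)² = 4.4652.

4.47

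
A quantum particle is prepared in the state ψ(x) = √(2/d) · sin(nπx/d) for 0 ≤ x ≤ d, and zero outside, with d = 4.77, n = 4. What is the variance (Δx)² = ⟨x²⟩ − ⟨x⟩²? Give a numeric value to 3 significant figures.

1.82

Compute ⟨x⟩ and ⟨x²⟩ separately, then (Δx)² = ⟨x²⟩ − ⟨x⟩².
With sin²θ = (1 − cos2θ)/2 on 0 ≤ x ≤ d: ∫sin²(nπx/d) dx = d/2, ∫x·sin²(nπx/d) dx = d²/4, ∫x²·sin²(nπx/d) dx = d³·(1/6 − 1/(4n²π²)); higher powers xᵏ the same way, integrating xᵏ·cos(2nπx/d) by parts.
⟨x⟩ = 2.3850 and ⟨x²⟩ = 7.5123.
(Δx)² = 7.5123 − (2.3850)² = 1.8240.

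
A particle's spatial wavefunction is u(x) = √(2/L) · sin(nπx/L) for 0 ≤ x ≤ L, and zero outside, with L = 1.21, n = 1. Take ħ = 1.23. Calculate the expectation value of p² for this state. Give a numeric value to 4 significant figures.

10.20

p² u = −ħ² d²u/dx²; ⟨p²⟩ = −ħ² ∫ u*·u'' dx.
d/dx sin(nπx/L) = (nπ/L)·cos(nπx/L) and d²/dx² sin(nπx/L) = −(nπ/L)²·sin(nπx/L); on 0 ≤ x ≤ L, ∫sin²(nπx/L) dx = L/2 and ∫sin(nπx/L)·cos(nπx/L) dx = 0.
⟨p²⟩ = 10.199.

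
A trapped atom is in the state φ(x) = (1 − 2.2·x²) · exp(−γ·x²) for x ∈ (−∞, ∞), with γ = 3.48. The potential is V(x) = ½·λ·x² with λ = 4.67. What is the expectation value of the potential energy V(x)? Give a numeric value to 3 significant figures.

⟨V⟩ = ∫ V(x)·|φ|² dx / ∫|φ|² dx.
Expand each integrand as polynomial × e^(−2γx²) and use ∫x^(2j)·e^(−2γx²) dx = (2j−1)!!/(4γ)^j · √(π/(2γ)), odd powers → 0; here √(π/(2γ)) = 0.67185.
State is unnormalized: ∫|φ|² dx = 0.50983, and ∫φ*·V(x)·φ dx = 0.048055, so ⟨V⟩ = 0.048055 / 0.50983.
⟨V⟩ = 0.094257.

0.0943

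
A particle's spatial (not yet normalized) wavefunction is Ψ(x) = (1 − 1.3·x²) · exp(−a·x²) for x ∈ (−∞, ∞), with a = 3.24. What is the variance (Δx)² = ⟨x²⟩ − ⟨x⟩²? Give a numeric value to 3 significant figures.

Compute ⟨x⟩ and ⟨x²⟩ separately, then (Δx)² = ⟨x²⟩ − ⟨x⟩².
Expand each integrand as polynomial × e^(−2ax²) and use ∫x^(2j)·e^(−2ax²) dx = (2j−1)!!/(4a)^j · √(π/(2a)), odd powers → 0; here √(π/(2a)) = 0.69629.
Normalization: ∫|Ψ|² dx = 0.57762.
⟨x⟩ = 0.0000 and ⟨x²⟩ = 0.051071.
(Δx)² = 0.051071 − (0.0000)² = 0.051071.

0.0511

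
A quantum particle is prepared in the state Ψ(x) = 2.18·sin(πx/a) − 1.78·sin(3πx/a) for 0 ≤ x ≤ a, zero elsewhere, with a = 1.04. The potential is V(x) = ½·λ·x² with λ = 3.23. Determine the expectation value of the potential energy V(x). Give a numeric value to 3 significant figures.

⟨V⟩ = ∫ V(x)·|Ψ|² dx / ∫|Ψ|² dx.
On 0 ≤ x ≤ a (j ≠ l): ∫sin²(jπx/a) dx = a/2, ∫sin(jπx/a)·sin(lπx/a) dx = 0; diagonal moments ∫x·sin²(jπx/a) dx = a²/4, ∫x²·sin²(jπx/a) dx = a³·(1/6 − 1/(4j²π²)); cross terms ∫x·sin(jπx/a)·sin(lπx/a) dx = 0 for j + l even and −4jla²/(π²(j² − l²)²) for j + l odd, ∫x²·sin(jπx/a)·sin(lπx/a) dx = (−1)^(j+l)·4jla³/(π²(j² − l²)²); higher powers the same way via product-to-sum and parts.
State is unnormalized: ∫|Ψ|² dx = 4.1188, and ∫Ψ*·V(x)·Ψ dx = 1.8955, so ⟨V⟩ = 1.8955 / 4.1188.
⟨V⟩ = 0.46020.

0.460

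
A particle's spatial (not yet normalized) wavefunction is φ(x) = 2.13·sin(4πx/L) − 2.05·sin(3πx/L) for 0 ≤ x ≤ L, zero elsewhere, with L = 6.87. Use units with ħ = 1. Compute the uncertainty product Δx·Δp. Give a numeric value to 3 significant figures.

2.22

Δx = √(⟨x²⟩−⟨x⟩²), Δp = √(⟨p²⟩−⟨p⟩²).
On 0 ≤ x ≤ L (j ≠ l): ∫sin²(jπx/L) dx = L/2, ∫sin(jπx/L)·sin(lπx/L) dx = 0; diagonal moments ∫x·sin²(jπx/L) dx = L²/4, ∫x²·sin²(jπx/L) dx = L³·(1/6 − 1/(4j²π²)); cross terms ∫x·sin(jπx/L)·sin(lπx/L) dx = 0 for j + l even and −4jlL²/(π²(j² − l²)²) for j + l odd, ∫x²·sin(jπx/L)·sin(lπx/L) dx = (−1)^(j+l)·4jlL³/(π²(j² − l²)²); higher powers the same way via product-to-sum and parts. d²/dx² sin(jπx/L) = −(jπ/L)²·sin(jπx/L); on 0 ≤ x ≤ L, ∫sin²(jπx/L) dx = L/2 and ∫sin(jπx/L)·sin(lπx/L) dx = 0 for j ≠ l, so only diagonal terms survive in ∫|φ|² and ∫φ·φ″; ∫φ·φ′ dx = [φ²/2] between the walls = 0.
Normalization: ∫|φ|² dx = 30.020.
⟨x⟩ = 4.7977, ⟨x²⟩ = 24.889 ⇒ Δx = 1.3677.
⟨p⟩ = 0.0000, ⟨p²⟩ = 2.6419 ⇒ Δp = 1.6254.
Δx·Δp = 2.2231.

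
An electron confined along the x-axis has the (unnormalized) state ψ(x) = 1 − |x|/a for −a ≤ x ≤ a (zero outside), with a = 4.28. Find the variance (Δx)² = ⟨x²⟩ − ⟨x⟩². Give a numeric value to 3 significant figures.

1.83

Compute ⟨x⟩ and ⟨x²⟩ separately, then (Δx)² = ⟨x²⟩ − ⟨x⟩².
ψ is even, so ∫ over [−a, a] = 2∫₀ᵃ with ψ = 1 − x/a there: ∫₀ᵃ (1 − x/a)² dx = a/3, ∫₀ᵃ x²(1 − x/a)² dx = a³/30, ∫₀ᵃ x⁴(1 − x/a)² dx = a⁵/105.
Normalization: ∫|ψ|² dx = 2.8533.
⟨x⟩ = 0.0000 and ⟨x²⟩ = 1.8318.
(Δx)² = 1.8318 − (0.0000)² = 1.8318.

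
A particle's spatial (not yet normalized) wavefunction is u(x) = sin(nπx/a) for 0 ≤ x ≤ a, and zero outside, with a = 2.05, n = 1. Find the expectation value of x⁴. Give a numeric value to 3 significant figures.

⟨x⁴⟩ = ∫ x⁴·|u|² dx / ∫|u|² dx (integrals over the domain).
With sin²θ = (1 − cos2θ)/2 on 0 ≤ x ≤ a: ∫sin²(nπx/a) dx = a/2, ∫x·sin²(nπx/a) dx = a²/4, ∫x²·sin²(nπx/a) dx = a³·(1/6 − 1/(4n²π²)); higher powers xᵏ the same way, integrating xᵏ·cos(2nπx/a) by parts.
State is unnormalized: ∫|u|² dx = 1.0250, and ∫u*·x⁴·u dx = 2.0651, so ⟨x⁴⟩ = 2.0651 / 1.0250.
⟨x⁴⟩ = 2.0147.

2.01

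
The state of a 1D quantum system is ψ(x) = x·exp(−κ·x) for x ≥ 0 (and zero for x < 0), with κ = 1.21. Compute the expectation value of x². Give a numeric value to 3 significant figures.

⟨x²⟩ = ∫ x²·|ψ|² dx / ∫|ψ|² dx (integrals over the domain).
Every integrand reduces to terms xʲ·e^(−2κx) on [0, ∞); use ∫₀^∞ xʲ·e^(−2κx) dx = j!/(2κ)^(j+1).
State is unnormalized: ∫|ψ|² dx = 0.14112, and ∫ψ*·x²·ψ dx = 0.28916, so ⟨x²⟩ = 0.28916 / 0.14112.
⟨x²⟩ = 2.0490.

2.05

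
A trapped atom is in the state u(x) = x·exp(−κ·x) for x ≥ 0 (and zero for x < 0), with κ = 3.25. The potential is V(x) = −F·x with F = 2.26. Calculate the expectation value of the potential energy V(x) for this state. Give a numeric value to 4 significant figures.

⟨V⟩ = ∫ V(x)·|u|² dx / ∫|u|² dx.
Every integrand reduces to terms xʲ·e^(−2κx) on [0, ∞); use ∫₀^∞ xʲ·e^(−2κx) dx = j!/(2κ)^(j+1).
State is unnormalized: ∫|u|² dx = 0.0072827, and ∫u*·V(x)·u dx = -0.0075964, so ⟨V⟩ = -0.0075964 / 0.0072827.
⟨V⟩ = -1.0431.

-1.043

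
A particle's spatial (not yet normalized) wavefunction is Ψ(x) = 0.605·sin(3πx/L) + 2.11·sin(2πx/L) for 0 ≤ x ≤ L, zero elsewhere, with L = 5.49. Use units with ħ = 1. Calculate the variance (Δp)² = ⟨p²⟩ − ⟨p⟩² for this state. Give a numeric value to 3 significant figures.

1.43

Compute ⟨p⟩ and ⟨p²⟩ separately; (Δp)² = ⟨p²⟩ − ⟨p⟩².
d²/dx² sin(jπx/L) = −(jπ/L)²·sin(jπx/L); on 0 ≤ x ≤ L, ∫sin²(jπx/L) dx = L/2 and ∫sin(jπx/L)·sin(lπx/L) dx = 0 for j ≠ l, so only diagonal terms survive in ∫|Ψ|² and ∫Ψ·Ψ″; ∫Ψ·Ψ′ dx = [Ψ²/2] between the walls = 0.
Normalization: ∫|Ψ|² dx = 13.226.
⟨p⟩ = 0.0000 and ⟨p²⟩ = 1.4342.
(Δp)² = 1.4342 − (0.0000)² = 1.4342.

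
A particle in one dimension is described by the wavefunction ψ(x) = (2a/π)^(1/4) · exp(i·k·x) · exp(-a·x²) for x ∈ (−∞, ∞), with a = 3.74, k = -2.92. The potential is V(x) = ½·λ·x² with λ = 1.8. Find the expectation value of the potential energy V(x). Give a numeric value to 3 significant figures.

⟨V⟩ = ∫ V(x)·|ψ|² dx.
Gaussian moments: ∫x^(2j)·e^(−2ax²) dx = (2j−1)!!/(4a)^j · √(π/(2a)), odd powers integrate to 0; here √(π/(2a)) = 0.64807.
⟨V⟩ = 0.060160.

0.0602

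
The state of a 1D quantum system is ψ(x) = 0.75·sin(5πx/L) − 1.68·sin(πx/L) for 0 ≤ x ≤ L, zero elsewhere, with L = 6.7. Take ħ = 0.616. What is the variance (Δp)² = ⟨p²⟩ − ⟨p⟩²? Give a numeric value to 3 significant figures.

0.416

Compute ⟨p⟩ and ⟨p²⟩ separately; (Δp)² = ⟨p²⟩ − ⟨p⟩².
d²/dx² sin(jπx/L) = −(jπ/L)²·sin(jπx/L); on 0 ≤ x ≤ L, ∫sin²(jπx/L) dx = L/2 and ∫sin(jπx/L)·sin(lπx/L) dx = 0 for j ≠ l, so only diagonal terms survive in ∫|ψ|² and ∫ψ·ψ″; ∫ψ·ψ′ dx = [ψ²/2] between the walls = 0.
Normalization: ∫|ψ|² dx = 11.339.
⟨p⟩ = 0.0000 and ⟨p²⟩ = 0.41616.
(Δp)² = 0.41616 − (0.0000)² = 0.41616.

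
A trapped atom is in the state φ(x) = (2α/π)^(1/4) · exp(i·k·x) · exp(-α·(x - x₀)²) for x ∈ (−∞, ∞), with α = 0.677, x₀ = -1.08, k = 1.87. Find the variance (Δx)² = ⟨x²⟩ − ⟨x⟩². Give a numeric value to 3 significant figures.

0.369

Compute ⟨x⟩ and ⟨x²⟩ separately, then (Δx)² = ⟨x²⟩ − ⟨x⟩².
Gaussian moments (u = x − x₀): ∫u^(2j)·e^(−2αu²) du = (2j−1)!!/(4α)^j · √(π/(2α)), odd powers integrate to 0; here √(π/(2α)) = 1.5232.
⟨x⟩ = -1.0800 and ⟨x²⟩ = 1.5357.
(Δx)² = 1.5357 − (-1.0800)² = 0.36928.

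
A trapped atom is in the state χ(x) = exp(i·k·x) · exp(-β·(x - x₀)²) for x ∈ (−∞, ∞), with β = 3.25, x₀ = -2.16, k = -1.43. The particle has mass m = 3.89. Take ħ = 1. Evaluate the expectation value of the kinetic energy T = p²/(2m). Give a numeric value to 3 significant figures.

0.681

T = −(ħ²/2m) d²/dx², so ⟨T⟩ = −(ħ²/2m) ∫ χ*·χ'' dx / ∫|χ|² dx; with m = 3.89.
Gaussian moments (u = x − x₀): ∫u^(2j)·e^(−2βu²) du = (2j−1)!!/(4β)^j · √(π/(2β)), odd powers integrate to 0; here √(π/(2β)) = 0.69521. Derivatives: χ′ = (ik − 2βu)·χ, χ″ = ((ik − 2βu)² − 2β)·χ; the odd-in-u pieces drop out.
State is unnormalized: ∫|χ|² dx = 0.69521, and ∫χ*·(−ħ²/2m · χ'') dx = 0.47315, so ⟨T⟩ = 0.47315 / 0.69521.
⟨T⟩ = 0.68058.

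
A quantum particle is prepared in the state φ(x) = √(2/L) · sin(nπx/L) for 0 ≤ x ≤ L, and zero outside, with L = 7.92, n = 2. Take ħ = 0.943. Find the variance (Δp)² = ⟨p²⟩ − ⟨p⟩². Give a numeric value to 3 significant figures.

0.560

Compute ⟨p⟩ and ⟨p²⟩ separately; (Δp)² = ⟨p²⟩ − ⟨p⟩².
d/dx sin(nπx/L) = (nπ/L)·cos(nπx/L) and d²/dx² sin(nπx/L) = −(nπ/L)²·sin(nπx/L); on 0 ≤ x ≤ L, ∫sin²(nπx/L) dx = L/2 and ∫sin(nπx/L)·cos(nπx/L) dx = 0.
⟨p⟩ = 0.0000 and ⟨p²⟩ = 0.55967.
(Δp)² = 0.55967 − (0.0000)² = 0.55967.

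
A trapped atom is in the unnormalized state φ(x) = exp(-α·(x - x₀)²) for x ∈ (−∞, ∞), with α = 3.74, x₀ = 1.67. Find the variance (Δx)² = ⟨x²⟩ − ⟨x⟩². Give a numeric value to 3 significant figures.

Compute ⟨x⟩ and ⟨x²⟩ separately, then (Δx)² = ⟨x²⟩ − ⟨x⟩².
Gaussian moments (u = x − x₀): ∫u^(2j)·e^(−2αu²) du = (2j−1)!!/(4α)^j · √(π/(2α)), odd powers integrate to 0; here √(π/(2α)) = 0.64807.
Normalization: ∫|φ|² dx = 0.64807.
⟨x⟩ = 1.6700 and ⟨x²⟩ = 2.8557.
(Δx)² = 2.8557 − (1.6700)² = 0.066845.

0.0668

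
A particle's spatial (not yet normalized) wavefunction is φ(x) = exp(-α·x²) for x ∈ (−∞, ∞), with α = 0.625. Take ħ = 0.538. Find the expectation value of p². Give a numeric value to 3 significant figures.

p² φ = −ħ² d²φ/dx²; ⟨p²⟩ = −ħ² ∫ φ*·φ'' dx / ∫|φ|² dx.
Gaussian moments: ∫x^(2j)·e^(−2αx²) dx = (2j−1)!!/(4α)^j · √(π/(2α)), odd powers integrate to 0; here √(π/(2α)) = 1.5853. Derivatives: d/dx e^(−αx²) = −2αx·e^(−αx²), d²/dx² e^(−αx²) = (4α²x² − 2α)·e^(−αx²).
State is unnormalized: ∫|φ|² dx = 1.5853, and ∫φ*·(−ħ² φ'') dx = 0.28679, so ⟨p²⟩ = 0.28679 / 1.5853.
⟨p²⟩ = 0.18090.

0.181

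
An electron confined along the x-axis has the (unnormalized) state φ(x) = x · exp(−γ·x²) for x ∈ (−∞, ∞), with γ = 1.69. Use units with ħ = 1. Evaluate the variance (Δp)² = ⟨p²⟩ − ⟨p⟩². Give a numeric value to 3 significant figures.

5.07

Compute ⟨p⟩ and ⟨p²⟩ separately; (Δp)² = ⟨p²⟩ − ⟨p⟩².
Expand each integrand as polynomial × e^(−2γx²) and use ∫x^(2j)·e^(−2γx²) dx = (2j−1)!!/(4γ)^j · √(π/(2γ)), odd powers → 0; here √(π/(2γ)) = 0.96409. Differentiate with the product rule, d/dx e^(−γx²) = −2γx·e^(−γx²).
Normalization: ∫|φ|² dx = 0.14262.
⟨p⟩ = 0.0000 and ⟨p²⟩ = 5.0700.
(Δp)² = 5.0700 − (0.0000)² = 5.0700.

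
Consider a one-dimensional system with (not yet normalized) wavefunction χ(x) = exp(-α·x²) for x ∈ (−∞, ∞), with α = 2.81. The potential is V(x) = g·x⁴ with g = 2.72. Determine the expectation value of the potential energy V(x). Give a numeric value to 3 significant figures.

0.0646

⟨V⟩ = ∫ V(x)·|χ|² dx / ∫|χ|² dx.
Gaussian moments: ∫x^(2j)·e^(−2αx²) dx = (2j−1)!!/(4α)^j · √(π/(2α)), odd powers integrate to 0; here √(π/(2α)) = 0.74766.
State is unnormalized: ∫|χ|² dx = 0.74766, and ∫χ*·V(x)·χ dx = 0.048291, so ⟨V⟩ = 0.048291 / 0.74766.
⟨V⟩ = 0.064589.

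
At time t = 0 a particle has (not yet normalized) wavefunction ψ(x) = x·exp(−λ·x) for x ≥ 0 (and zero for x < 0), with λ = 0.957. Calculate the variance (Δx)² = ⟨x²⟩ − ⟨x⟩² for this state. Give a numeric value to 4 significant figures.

0.8189

Compute ⟨x⟩ and ⟨x²⟩ separately, then (Δx)² = ⟨x²⟩ − ⟨x⟩².
Every integrand reduces to terms xʲ·e^(−2λx) on [0, ∞); use ∫₀^∞ xʲ·e^(−2λx) dx = j!/(2λ)^(j+1).
Normalization: ∫|ψ|² dx = 0.28524.
⟨x⟩ = 1.5674 and ⟨x²⟩ = 3.2756.
(Δx)² = 3.2756 − (1.5674)² = 0.81891.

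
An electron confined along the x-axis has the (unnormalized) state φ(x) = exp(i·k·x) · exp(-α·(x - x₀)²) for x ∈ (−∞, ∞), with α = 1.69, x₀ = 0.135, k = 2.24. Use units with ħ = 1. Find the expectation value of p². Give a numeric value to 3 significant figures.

6.71

p² φ = −ħ² d²φ/dx²; ⟨p²⟩ = −ħ² ∫ φ*·φ'' dx / ∫|φ|² dx.
Gaussian moments (u = x − x₀): ∫u^(2j)·e^(−2αu²) du = (2j−1)!!/(4α)^j · √(π/(2α)), odd powers integrate to 0; here √(π/(2α)) = 0.96409. Derivatives: φ′ = (ik − 2αu)·φ, φ″ = ((ik − 2αu)² − 2α)·φ; the odd-in-u pieces drop out.
State is unnormalized: ∫|φ|² dx = 0.96409, and ∫φ*·(−ħ² φ'') dx = 6.4667, so ⟨p²⟩ = 6.4667 / 0.96409.
⟨p²⟩ = 6.7076.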